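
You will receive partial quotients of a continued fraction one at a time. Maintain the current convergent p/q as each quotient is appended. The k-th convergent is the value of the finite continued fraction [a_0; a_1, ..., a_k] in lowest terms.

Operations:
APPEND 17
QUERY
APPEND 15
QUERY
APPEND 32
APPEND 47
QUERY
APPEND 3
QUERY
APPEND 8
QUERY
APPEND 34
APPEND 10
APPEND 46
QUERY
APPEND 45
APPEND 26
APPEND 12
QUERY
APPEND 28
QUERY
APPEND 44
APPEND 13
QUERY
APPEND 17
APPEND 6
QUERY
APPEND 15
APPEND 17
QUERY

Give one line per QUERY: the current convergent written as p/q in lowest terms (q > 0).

17/1
256/15
386079/22622
1166446/68347
9717647/569398
153299142446/8982444527
2162098855654493/126686507979963
60718367714064332/3557745732032969
34819731985282370645/2040235229058630756
3602475016153731087041/211084233585343551462
932341960773832429645618/54629855126524089782939

APPEND 17: p_0 = 17·1 + 0 = 17, q_0 = 17·0 + 1 = 1 → 17/1
APPEND 15: p_1 = 15·17 + 1 = 256, q_1 = 15·1 + 0 = 15 → 256/15
APPEND 32: p_2 = 32·256 + 17 = 8209, q_2 = 32·15 + 1 = 481 → 8209/481
APPEND 47: p_3 = 47·8209 + 256 = 386079, q_3 = 47·481 + 15 = 22622 → 386079/22622
APPEND 3: p_4 = 3·386079 + 8209 = 1166446, q_4 = 3·22622 + 481 = 68347 → 1166446/68347
APPEND 8: p_5 = 8·1166446 + 386079 = 9717647, q_5 = 8·68347 + 22622 = 569398 → 9717647/569398
APPEND 34: p_6 = 34·9717647 + 1166446 = 331566444, q_6 = 34·569398 + 68347 = 19427879 → 331566444/19427879
APPEND 10: p_7 = 10·331566444 + 9717647 = 3325382087, q_7 = 10·19427879 + 569398 = 194848188 → 3325382087/194848188
APPEND 46: p_8 = 46·3325382087 + 331566444 = 153299142446, q_8 = 46·194848188 + 19427879 = 8982444527 → 153299142446/8982444527
APPEND 45: p_9 = 45·153299142446 + 3325382087 = 6901786792157, q_9 = 45·8982444527 + 194848188 = 404404851903 → 6901786792157/404404851903
APPEND 26: p_10 = 26·6901786792157 + 153299142446 = 179599755738528, q_10 = 26·404404851903 + 8982444527 = 10523508594005 → 179599755738528/10523508594005
APPEND 12: p_11 = 12·179599755738528 + 6901786792157 = 2162098855654493, q_11 = 12·10523508594005 + 404404851903 = 126686507979963 → 2162098855654493/126686507979963
APPEND 28: p_12 = 28·2162098855654493 + 179599755738528 = 60718367714064332, q_12 = 28·126686507979963 + 10523508594005 = 3557745732032969 → 60718367714064332/3557745732032969
APPEND 44: p_13 = 44·60718367714064332 + 2162098855654493 = 2673770278274485101, q_13 = 44·3557745732032969 + 126686507979963 = 156667498717430599 → 2673770278274485101/156667498717430599
APPEND 13: p_14 = 13·2673770278274485101 + 60718367714064332 = 34819731985282370645, q_14 = 13·156667498717430599 + 3557745732032969 = 2040235229058630756 → 34819731985282370645/2040235229058630756
APPEND 17: p_15 = 17·34819731985282370645 + 2673770278274485101 = 594609214028074786066, q_15 = 17·2040235229058630756 + 156667498717430599 = 34840666392714153451 → 594609214028074786066/34840666392714153451
APPEND 6: p_16 = 6·594609214028074786066 + 34819731985282370645 = 3602475016153731087041, q_16 = 6·34840666392714153451 + 2040235229058630756 = 211084233585343551462 → 3602475016153731087041/211084233585343551462
APPEND 15: p_17 = 15·3602475016153731087041 + 594609214028074786066 = 54631734456334041091681, q_17 = 15·211084233585343551462 + 34840666392714153451 = 3201104170172867425381 → 54631734456334041091681/3201104170172867425381
APPEND 17: p_18 = 17·54631734456334041091681 + 3602475016153731087041 = 932341960773832429645618, q_18 = 17·3201104170172867425381 + 211084233585343551462 = 54629855126524089782939 → 932341960773832429645618/54629855126524089782939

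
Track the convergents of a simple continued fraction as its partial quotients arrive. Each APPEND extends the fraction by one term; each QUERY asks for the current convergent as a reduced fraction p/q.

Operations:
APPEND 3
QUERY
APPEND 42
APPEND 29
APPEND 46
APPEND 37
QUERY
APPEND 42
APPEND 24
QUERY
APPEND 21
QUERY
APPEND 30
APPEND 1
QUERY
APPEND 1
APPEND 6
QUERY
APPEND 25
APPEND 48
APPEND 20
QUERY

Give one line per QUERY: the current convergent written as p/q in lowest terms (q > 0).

3/1
6281957/2077511
6342567005/2097555383
133457918982/44135974621
4143538055447/1370312768634
53065247206919/17549250144516
1283789496172794787/424563046194590987

APPEND 3: p_0 = 3·1 + 0 = 3, q_0 = 3·0 + 1 = 1 → 3/1
APPEND 42: p_1 = 42·3 + 1 = 127, q_1 = 42·1 + 0 = 42 → 127/42
APPEND 29: p_2 = 29·127 + 3 = 3686, q_2 = 29·42 + 1 = 1219 → 3686/1219
APPEND 46: p_3 = 46·3686 + 127 = 169683, q_3 = 46·1219 + 42 = 56116 → 169683/56116
APPEND 37: p_4 = 37·169683 + 3686 = 6281957, q_4 = 37·56116 + 1219 = 2077511 → 6281957/2077511
APPEND 42: p_5 = 42·6281957 + 169683 = 264011877, q_5 = 42·2077511 + 56116 = 87311578 → 264011877/87311578
APPEND 24: p_6 = 24·264011877 + 6281957 = 6342567005, q_6 = 24·87311578 + 2077511 = 2097555383 → 6342567005/2097555383
APPEND 21: p_7 = 21·6342567005 + 264011877 = 133457918982, q_7 = 21·2097555383 + 87311578 = 44135974621 → 133457918982/44135974621
APPEND 30: p_8 = 30·133457918982 + 6342567005 = 4010080136465, q_8 = 30·44135974621 + 2097555383 = 1326176794013 → 4010080136465/1326176794013
APPEND 1: p_9 = 1·4010080136465 + 133457918982 = 4143538055447, q_9 = 1·1326176794013 + 44135974621 = 1370312768634 → 4143538055447/1370312768634
APPEND 1: p_10 = 1·4143538055447 + 4010080136465 = 8153618191912, q_10 = 1·1370312768634 + 1326176794013 = 2696489562647 → 8153618191912/2696489562647
APPEND 6: p_11 = 6·8153618191912 + 4143538055447 = 53065247206919, q_11 = 6·2696489562647 + 1370312768634 = 17549250144516 → 53065247206919/17549250144516
APPEND 25: p_12 = 25·53065247206919 + 8153618191912 = 1334784798364887, q_12 = 25·17549250144516 + 2696489562647 = 441427743175547 → 1334784798364887/441427743175547
APPEND 48: p_13 = 48·1334784798364887 + 53065247206919 = 64122735568721495, q_13 = 48·441427743175547 + 17549250144516 = 21206080922570772 → 64122735568721495/21206080922570772
APPEND 20: p_14 = 20·64122735568721495 + 1334784798364887 = 1283789496172794787, q_14 = 20·21206080922570772 + 441427743175547 = 424563046194590987 → 1283789496172794787/424563046194590987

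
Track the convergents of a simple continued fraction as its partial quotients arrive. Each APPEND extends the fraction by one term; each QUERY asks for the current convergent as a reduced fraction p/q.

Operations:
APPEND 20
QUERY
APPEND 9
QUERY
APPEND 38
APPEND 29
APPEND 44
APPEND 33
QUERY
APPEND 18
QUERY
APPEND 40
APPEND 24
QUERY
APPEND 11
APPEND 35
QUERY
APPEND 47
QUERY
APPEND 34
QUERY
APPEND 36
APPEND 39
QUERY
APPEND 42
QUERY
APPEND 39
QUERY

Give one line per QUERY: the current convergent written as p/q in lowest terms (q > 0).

20/1
181/9
291151653/14477387
5249546464/261031373
5051801791576/251198606741
1957355046905791/97328612832771
92051467297289726/4577218443546695
3131707243154756475/155722755693420401
4403638683857027146689/218968983268553984510
185065658234216008683764/9202307893702674030551
7221964309818281365813485/359108976837672841175999

APPEND 20: p_0 = 20·1 + 0 = 20, q_0 = 20·0 + 1 = 1 → 20/1
APPEND 9: p_1 = 9·20 + 1 = 181, q_1 = 9·1 + 0 = 9 → 181/9
APPEND 38: p_2 = 38·181 + 20 = 6898, q_2 = 38·9 + 1 = 343 → 6898/343
APPEND 29: p_3 = 29·6898 + 181 = 200223, q_3 = 29·343 + 9 = 9956 → 200223/9956
APPEND 44: p_4 = 44·200223 + 6898 = 8816710, q_4 = 44·9956 + 343 = 438407 → 8816710/438407
APPEND 33: p_5 = 33·8816710 + 200223 = 291151653, q_5 = 33·438407 + 9956 = 14477387 → 291151653/14477387
APPEND 18: p_6 = 18·291151653 + 8816710 = 5249546464, q_6 = 18·14477387 + 438407 = 261031373 → 5249546464/261031373
APPEND 40: p_7 = 40·5249546464 + 291151653 = 210273010213, q_7 = 40·261031373 + 14477387 = 10455732307 → 210273010213/10455732307
APPEND 24: p_8 = 24·210273010213 + 5249546464 = 5051801791576, q_8 = 24·10455732307 + 261031373 = 251198606741 → 5051801791576/251198606741
APPEND 11: p_9 = 11·5051801791576 + 210273010213 = 55780092717549, q_9 = 11·251198606741 + 10455732307 = 2773640406458 → 55780092717549/2773640406458
APPEND 35: p_10 = 35·55780092717549 + 5051801791576 = 1957355046905791, q_10 = 35·2773640406458 + 251198606741 = 97328612832771 → 1957355046905791/97328612832771
APPEND 47: p_11 = 47·1957355046905791 + 55780092717549 = 92051467297289726, q_11 = 47·97328612832771 + 2773640406458 = 4577218443546695 → 92051467297289726/4577218443546695
APPEND 34: p_12 = 34·92051467297289726 + 1957355046905791 = 3131707243154756475, q_12 = 34·4577218443546695 + 97328612832771 = 155722755693420401 → 3131707243154756475/155722755693420401
APPEND 36: p_13 = 36·3131707243154756475 + 92051467297289726 = 112833512220868522826, q_13 = 36·155722755693420401 + 4577218443546695 = 5610596423406681131 → 112833512220868522826/5610596423406681131
APPEND 39: p_14 = 39·112833512220868522826 + 3131707243154756475 = 4403638683857027146689, q_14 = 39·5610596423406681131 + 155722755693420401 = 218968983268553984510 → 4403638683857027146689/218968983268553984510
APPEND 42: p_15 = 42·4403638683857027146689 + 112833512220868522826 = 185065658234216008683764, q_15 = 42·218968983268553984510 + 5610596423406681131 = 9202307893702674030551 → 185065658234216008683764/9202307893702674030551
APPEND 39: p_16 = 39·185065658234216008683764 + 4403638683857027146689 = 7221964309818281365813485, q_16 = 39·9202307893702674030551 + 218968983268553984510 = 359108976837672841175999 → 7221964309818281365813485/359108976837672841175999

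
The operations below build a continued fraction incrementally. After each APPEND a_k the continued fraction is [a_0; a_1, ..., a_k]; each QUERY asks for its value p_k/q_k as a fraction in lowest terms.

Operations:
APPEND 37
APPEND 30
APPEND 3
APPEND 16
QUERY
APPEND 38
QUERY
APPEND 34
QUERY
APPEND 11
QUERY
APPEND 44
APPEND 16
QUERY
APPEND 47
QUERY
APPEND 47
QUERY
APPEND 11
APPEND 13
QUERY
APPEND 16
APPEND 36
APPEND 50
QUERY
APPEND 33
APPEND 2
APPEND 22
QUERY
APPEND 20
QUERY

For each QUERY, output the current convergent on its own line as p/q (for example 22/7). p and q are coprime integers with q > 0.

APPEND 37: p_0 = 37·1 + 0 = 37, q_0 = 37·0 + 1 = 1 → 37/1
APPEND 30: p_1 = 30·37 + 1 = 1111, q_1 = 30·1 + 0 = 30 → 1111/30
APPEND 3: p_2 = 3·1111 + 37 = 3370, q_2 = 3·30 + 1 = 91 → 3370/91
APPEND 16: p_3 = 16·3370 + 1111 = 55031, q_3 = 16·91 + 30 = 1486 → 55031/1486
APPEND 38: p_4 = 38·55031 + 3370 = 2094548, q_4 = 38·1486 + 91 = 56559 → 2094548/56559
APPEND 34: p_5 = 34·2094548 + 55031 = 71269663, q_5 = 34·56559 + 1486 = 1924492 → 71269663/1924492
APPEND 11: p_6 = 11·71269663 + 2094548 = 786060841, q_6 = 11·1924492 + 56559 = 21225971 → 786060841/21225971
APPEND 44: p_7 = 44·786060841 + 71269663 = 34657946667, q_7 = 44·21225971 + 1924492 = 935867216 → 34657946667/935867216
APPEND 16: p_8 = 16·34657946667 + 786060841 = 555313207513, q_8 = 16·935867216 + 21225971 = 14995101427 → 555313207513/14995101427
APPEND 47: p_9 = 47·555313207513 + 34657946667 = 26134378699778, q_9 = 47·14995101427 + 935867216 = 705705634285 → 26134378699778/705705634285
APPEND 47: p_10 = 47·26134378699778 + 555313207513 = 1228871112097079, q_10 = 47·705705634285 + 14995101427 = 33183159912822 → 1228871112097079/33183159912822
APPEND 11: p_11 = 11·1228871112097079 + 26134378699778 = 13543716611767647, q_11 = 11·33183159912822 + 705705634285 = 365720464675327 → 13543716611767647/365720464675327
APPEND 13: p_12 = 13·13543716611767647 + 1228871112097079 = 177297187065076490, q_12 = 13·365720464675327 + 33183159912822 = 4787549200692073 → 177297187065076490/4787549200692073
APPEND 16: p_13 = 16·177297187065076490 + 13543716611767647 = 2850298709652991487, q_13 = 16·4787549200692073 + 365720464675327 = 76966507675748495 → 2850298709652991487/76966507675748495
APPEND 36: p_14 = 36·2850298709652991487 + 177297187065076490 = 102788050734572770022, q_14 = 36·76966507675748495 + 4787549200692073 = 2775581825527637893 → 102788050734572770022/2775581825527637893
APPEND 50: p_15 = 50·102788050734572770022 + 2850298709652991487 = 5142252835438291492587, q_15 = 50·2775581825527637893 + 76966507675748495 = 138856057784057643145 → 5142252835438291492587/138856057784057643145
APPEND 33: p_16 = 33·5142252835438291492587 + 102788050734572770022 = 169797131620198192025393, q_16 = 33·138856057784057643145 + 2775581825527637893 = 4585025488699429861678 → 169797131620198192025393/4585025488699429861678
APPEND 2: p_17 = 2·169797131620198192025393 + 5142252835438291492587 = 344736516075834675543373, q_17 = 2·4585025488699429861678 + 138856057784057643145 = 9308907035182917366501 → 344736516075834675543373/9308907035182917366501
APPEND 22: p_18 = 22·344736516075834675543373 + 169797131620198192025393 = 7754000485288561053979599, q_18 = 22·9308907035182917366501 + 4585025488699429861678 = 209380980262723611924700 → 7754000485288561053979599/209380980262723611924700
APPEND 20: p_19 = 20·7754000485288561053979599 + 344736516075834675543373 = 155424746221847055755135353, q_19 = 20·209380980262723611924700 + 9308907035182917366501 = 4196928512289655155860501 → 155424746221847055755135353/4196928512289655155860501

55031/1486
2094548/56559
71269663/1924492
786060841/21225971
555313207513/14995101427
26134378699778/705705634285
1228871112097079/33183159912822
177297187065076490/4787549200692073
5142252835438291492587/138856057784057643145
7754000485288561053979599/209380980262723611924700
155424746221847055755135353/4196928512289655155860501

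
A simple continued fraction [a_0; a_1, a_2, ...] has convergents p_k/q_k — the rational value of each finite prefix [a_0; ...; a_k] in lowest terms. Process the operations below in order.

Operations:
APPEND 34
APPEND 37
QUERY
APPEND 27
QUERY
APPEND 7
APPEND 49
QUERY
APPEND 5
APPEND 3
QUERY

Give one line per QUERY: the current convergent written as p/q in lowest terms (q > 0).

APPEND 34: p_0 = 34·1 + 0 = 34, q_0 = 34·0 + 1 = 1 → 34/1
APPEND 37: p_1 = 37·34 + 1 = 1259, q_1 = 37·1 + 0 = 37 → 1259/37
APPEND 27: p_2 = 27·1259 + 34 = 34027, q_2 = 27·37 + 1 = 1000 → 34027/1000
APPEND 7: p_3 = 7·34027 + 1259 = 239448, q_3 = 7·1000 + 37 = 7037 → 239448/7037
APPEND 49: p_4 = 49·239448 + 34027 = 11766979, q_4 = 49·7037 + 1000 = 345813 → 11766979/345813
APPEND 5: p_5 = 5·11766979 + 239448 = 59074343, q_5 = 5·345813 + 7037 = 1736102 → 59074343/1736102
APPEND 3: p_6 = 3·59074343 + 11766979 = 188990008, q_6 = 3·1736102 + 345813 = 5554119 → 188990008/5554119

1259/37
34027/1000
11766979/345813
188990008/5554119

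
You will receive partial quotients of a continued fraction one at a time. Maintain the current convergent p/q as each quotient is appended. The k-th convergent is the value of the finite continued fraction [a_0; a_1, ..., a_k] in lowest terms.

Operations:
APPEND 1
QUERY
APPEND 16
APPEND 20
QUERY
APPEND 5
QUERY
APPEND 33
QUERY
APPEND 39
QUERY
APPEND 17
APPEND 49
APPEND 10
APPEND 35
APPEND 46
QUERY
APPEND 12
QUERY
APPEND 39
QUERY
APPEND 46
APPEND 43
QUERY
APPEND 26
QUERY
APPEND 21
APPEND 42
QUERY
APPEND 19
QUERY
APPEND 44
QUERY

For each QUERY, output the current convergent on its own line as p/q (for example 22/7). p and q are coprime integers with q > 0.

APPEND 1: p_0 = 1·1 + 0 = 1, q_0 = 1·0 + 1 = 1 → 1/1
APPEND 16: p_1 = 16·1 + 1 = 17, q_1 = 16·1 + 0 = 16 → 17/16
APPEND 20: p_2 = 20·17 + 1 = 341, q_2 = 20·16 + 1 = 321 → 341/321
APPEND 5: p_3 = 5·341 + 17 = 1722, q_3 = 5·321 + 16 = 1621 → 1722/1621
APPEND 33: p_4 = 33·1722 + 341 = 57167, q_4 = 33·1621 + 321 = 53814 → 57167/53814
APPEND 39: p_5 = 39·57167 + 1722 = 2231235, q_5 = 39·53814 + 1621 = 2100367 → 2231235/2100367
APPEND 17: p_6 = 17·2231235 + 57167 = 37988162, q_6 = 17·2100367 + 53814 = 35760053 → 37988162/35760053
APPEND 49: p_7 = 49·37988162 + 2231235 = 1863651173, q_7 = 49·35760053 + 2100367 = 1754342964 → 1863651173/1754342964
APPEND 10: p_8 = 10·1863651173 + 37988162 = 18674499892, q_8 = 10·1754342964 + 35760053 = 17579189693 → 18674499892/17579189693
APPEND 35: p_9 = 35·18674499892 + 1863651173 = 655471147393, q_9 = 35·17579189693 + 1754342964 = 617025982219 → 655471147393/617025982219
APPEND 46: p_10 = 46·655471147393 + 18674499892 = 30170347279970, q_10 = 46·617025982219 + 17579189693 = 28400774371767 → 30170347279970/28400774371767
APPEND 12: p_11 = 12·30170347279970 + 655471147393 = 362699638507033, q_11 = 12·28400774371767 + 617025982219 = 341426318443423 → 362699638507033/341426318443423
APPEND 39: p_12 = 39·362699638507033 + 30170347279970 = 14175456249054257, q_12 = 39·341426318443423 + 28400774371767 = 13344027193665264 → 14175456249054257/13344027193665264
APPEND 46: p_13 = 46·14175456249054257 + 362699638507033 = 652433687095002855, q_13 = 46·13344027193665264 + 341426318443423 = 614166677227045567 → 652433687095002855/614166677227045567
APPEND 43: p_14 = 43·652433687095002855 + 14175456249054257 = 28068824001334177022, q_14 = 43·614166677227045567 + 13344027193665264 = 26422511147956624645 → 28068824001334177022/26422511147956624645
APPEND 26: p_15 = 26·28068824001334177022 + 652433687095002855 = 730441857721783605427, q_15 = 26·26422511147956624645 + 614166677227045567 = 687599456524099286337 → 730441857721783605427/687599456524099286337
APPEND 21: p_16 = 21·730441857721783605427 + 28068824001334177022 = 15367347836158789890989, q_16 = 21·687599456524099286337 + 26422511147956624645 = 14466011098154041637722 → 15367347836158789890989/14466011098154041637722
APPEND 42: p_17 = 42·15367347836158789890989 + 730441857721783605427 = 646159050976390959026965, q_17 = 42·14466011098154041637722 + 687599456524099286337 = 608260065578993848070661 → 646159050976390959026965/608260065578993848070661
APPEND 19: p_18 = 19·646159050976390959026965 + 15367347836158789890989 = 12292389316387587011403324, q_18 = 19·608260065578993848070661 + 14466011098154041637722 = 11571407257099037154980281 → 12292389316387587011403324/11571407257099037154980281
APPEND 44: p_19 = 44·12292389316387587011403324 + 646159050976390959026965 = 541511288972030219460773221, q_19 = 44·11571407257099037154980281 + 608260065578993848070661 = 509750179377936628667203025 → 541511288972030219460773221/509750179377936628667203025

1/1
341/321
1722/1621
57167/53814
2231235/2100367
30170347279970/28400774371767
362699638507033/341426318443423
14175456249054257/13344027193665264
28068824001334177022/26422511147956624645
730441857721783605427/687599456524099286337
646159050976390959026965/608260065578993848070661
12292389316387587011403324/11571407257099037154980281
541511288972030219460773221/509750179377936628667203025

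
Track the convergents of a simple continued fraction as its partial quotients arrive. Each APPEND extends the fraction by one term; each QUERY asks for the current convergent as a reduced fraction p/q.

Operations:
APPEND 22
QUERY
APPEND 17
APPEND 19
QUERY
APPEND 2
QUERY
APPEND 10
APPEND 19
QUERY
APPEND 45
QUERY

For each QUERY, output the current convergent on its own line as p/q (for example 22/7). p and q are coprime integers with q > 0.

APPEND 22: p_0 = 22·1 + 0 = 22, q_0 = 22·0 + 1 = 1 → 22/1
APPEND 17: p_1 = 17·22 + 1 = 375, q_1 = 17·1 + 0 = 17 → 375/17
APPEND 19: p_2 = 19·375 + 22 = 7147, q_2 = 19·17 + 1 = 324 → 7147/324
APPEND 2: p_3 = 2·7147 + 375 = 14669, q_3 = 2·324 + 17 = 665 → 14669/665
APPEND 10: p_4 = 10·14669 + 7147 = 153837, q_4 = 10·665 + 324 = 6974 → 153837/6974
APPEND 19: p_5 = 19·153837 + 14669 = 2937572, q_5 = 19·6974 + 665 = 133171 → 2937572/133171
APPEND 45: p_6 = 45·2937572 + 153837 = 132344577, q_6 = 45·133171 + 6974 = 5999669 → 132344577/5999669

22/1
7147/324
14669/665
2937572/133171
132344577/5999669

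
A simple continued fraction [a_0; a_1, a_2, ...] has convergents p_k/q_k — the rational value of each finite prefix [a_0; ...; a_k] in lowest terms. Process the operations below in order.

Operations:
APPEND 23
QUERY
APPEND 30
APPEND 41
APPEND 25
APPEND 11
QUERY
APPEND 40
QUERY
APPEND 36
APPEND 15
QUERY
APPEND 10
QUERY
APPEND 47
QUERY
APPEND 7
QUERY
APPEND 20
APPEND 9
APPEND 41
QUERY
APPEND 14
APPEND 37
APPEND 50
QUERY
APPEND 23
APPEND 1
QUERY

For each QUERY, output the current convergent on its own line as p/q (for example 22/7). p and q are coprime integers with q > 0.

APPEND 23: p_0 = 23·1 + 0 = 23, q_0 = 23·0 + 1 = 1 → 23/1
APPEND 30: p_1 = 30·23 + 1 = 691, q_1 = 30·1 + 0 = 30 → 691/30
APPEND 41: p_2 = 41·691 + 23 = 28354, q_2 = 41·30 + 1 = 1231 → 28354/1231
APPEND 25: p_3 = 25·28354 + 691 = 709541, q_3 = 25·1231 + 30 = 30805 → 709541/30805
APPEND 11: p_4 = 11·709541 + 28354 = 7833305, q_4 = 11·30805 + 1231 = 340086 → 7833305/340086
APPEND 40: p_5 = 40·7833305 + 709541 = 314041741, q_5 = 40·340086 + 30805 = 13634245 → 314041741/13634245
APPEND 36: p_6 = 36·314041741 + 7833305 = 11313335981, q_6 = 36·13634245 + 340086 = 491172906 → 11313335981/491172906
APPEND 15: p_7 = 15·11313335981 + 314041741 = 170014081456, q_7 = 15·491172906 + 13634245 = 7381227835 → 170014081456/7381227835
APPEND 10: p_8 = 10·170014081456 + 11313335981 = 1711454150541, q_8 = 10·7381227835 + 491172906 = 74303451256 → 1711454150541/74303451256
APPEND 47: p_9 = 47·1711454150541 + 170014081456 = 80608359156883, q_9 = 47·74303451256 + 7381227835 = 3499643436867 → 80608359156883/3499643436867
APPEND 7: p_10 = 7·80608359156883 + 1711454150541 = 565969968248722, q_10 = 7·3499643436867 + 74303451256 = 24571807509325 → 565969968248722/24571807509325
APPEND 20: p_11 = 20·565969968248722 + 80608359156883 = 11400007724131323, q_11 = 20·24571807509325 + 3499643436867 = 494935793623367 → 11400007724131323/494935793623367
APPEND 9: p_12 = 9·11400007724131323 + 565969968248722 = 103166039485430629, q_12 = 9·494935793623367 + 24571807509325 = 4478993950119628 → 103166039485430629/4478993950119628
APPEND 41: p_13 = 41·103166039485430629 + 11400007724131323 = 4241207626626787112, q_13 = 41·4478993950119628 + 494935793623367 = 184133687748528115 → 4241207626626787112/184133687748528115
APPEND 14: p_14 = 14·4241207626626787112 + 103166039485430629 = 59480072812260450197, q_14 = 14·184133687748528115 + 4478993950119628 = 2582350622429513238 → 59480072812260450197/2582350622429513238
APPEND 37: p_15 = 37·59480072812260450197 + 4241207626626787112 = 2205003901680263444401, q_15 = 37·2582350622429513238 + 184133687748528115 = 95731106717640517921 → 2205003901680263444401/95731106717640517921
APPEND 50: p_16 = 50·2205003901680263444401 + 59480072812260450197 = 110309675156825432670247, q_16 = 50·95731106717640517921 + 2582350622429513238 = 4789137686504455409288 → 110309675156825432670247/4789137686504455409288
APPEND 23: p_17 = 23·110309675156825432670247 + 2205003901680263444401 = 2539327532508665214860082, q_17 = 23·4789137686504455409288 + 95731106717640517921 = 110245897896320114931545 → 2539327532508665214860082/110245897896320114931545
APPEND 1: p_18 = 1·2539327532508665214860082 + 110309675156825432670247 = 2649637207665490647530329, q_18 = 1·110245897896320114931545 + 4789137686504455409288 = 115035035582824570340833 → 2649637207665490647530329/115035035582824570340833

23/1
7833305/340086
314041741/13634245
170014081456/7381227835
1711454150541/74303451256
80608359156883/3499643436867
565969968248722/24571807509325
4241207626626787112/184133687748528115
110309675156825432670247/4789137686504455409288
2649637207665490647530329/115035035582824570340833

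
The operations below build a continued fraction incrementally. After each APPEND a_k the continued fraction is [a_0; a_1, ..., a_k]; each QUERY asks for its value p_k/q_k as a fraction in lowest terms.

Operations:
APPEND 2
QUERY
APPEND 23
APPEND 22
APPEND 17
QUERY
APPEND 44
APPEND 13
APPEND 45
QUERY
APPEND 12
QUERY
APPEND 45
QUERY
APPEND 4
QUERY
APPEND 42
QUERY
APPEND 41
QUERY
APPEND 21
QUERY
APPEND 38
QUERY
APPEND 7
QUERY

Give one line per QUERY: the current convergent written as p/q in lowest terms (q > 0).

2/1
17659/8642
456721407/223511320
5490788959/2687094297
247542224562/121142754685
995659687207/487258113037
42065249087256/20585983502239
1725670872264703/844512581704836
36281153566646019/17755350199303795
1380409506404813425/675547820155249046
9699147698400339994/4746590091286047117

APPEND 2: p_0 = 2·1 + 0 = 2, q_0 = 2·0 + 1 = 1 → 2/1
APPEND 23: p_1 = 23·2 + 1 = 47, q_1 = 23·1 + 0 = 23 → 47/23
APPEND 22: p_2 = 22·47 + 2 = 1036, q_2 = 22·23 + 1 = 507 → 1036/507
APPEND 17: p_3 = 17·1036 + 47 = 17659, q_3 = 17·507 + 23 = 8642 → 17659/8642
APPEND 44: p_4 = 44·17659 + 1036 = 778032, q_4 = 44·8642 + 507 = 380755 → 778032/380755
APPEND 13: p_5 = 13·778032 + 17659 = 10132075, q_5 = 13·380755 + 8642 = 4958457 → 10132075/4958457
APPEND 45: p_6 = 45·10132075 + 778032 = 456721407, q_6 = 45·4958457 + 380755 = 223511320 → 456721407/223511320
APPEND 12: p_7 = 12·456721407 + 10132075 = 5490788959, q_7 = 12·223511320 + 4958457 = 2687094297 → 5490788959/2687094297
APPEND 45: p_8 = 45·5490788959 + 456721407 = 247542224562, q_8 = 45·2687094297 + 223511320 = 121142754685 → 247542224562/121142754685
APPEND 4: p_9 = 4·247542224562 + 5490788959 = 995659687207, q_9 = 4·121142754685 + 2687094297 = 487258113037 → 995659687207/487258113037
APPEND 42: p_10 = 42·995659687207 + 247542224562 = 42065249087256, q_10 = 42·487258113037 + 121142754685 = 20585983502239 → 42065249087256/20585983502239
APPEND 41: p_11 = 41·42065249087256 + 995659687207 = 1725670872264703, q_11 = 41·20585983502239 + 487258113037 = 844512581704836 → 1725670872264703/844512581704836
APPEND 21: p_12 = 21·1725670872264703 + 42065249087256 = 36281153566646019, q_12 = 21·844512581704836 + 20585983502239 = 17755350199303795 → 36281153566646019/17755350199303795
APPEND 38: p_13 = 38·36281153566646019 + 1725670872264703 = 1380409506404813425, q_13 = 38·17755350199303795 + 844512581704836 = 675547820155249046 → 1380409506404813425/675547820155249046
APPEND 7: p_14 = 7·1380409506404813425 + 36281153566646019 = 9699147698400339994, q_14 = 7·675547820155249046 + 17755350199303795 = 4746590091286047117 → 9699147698400339994/4746590091286047117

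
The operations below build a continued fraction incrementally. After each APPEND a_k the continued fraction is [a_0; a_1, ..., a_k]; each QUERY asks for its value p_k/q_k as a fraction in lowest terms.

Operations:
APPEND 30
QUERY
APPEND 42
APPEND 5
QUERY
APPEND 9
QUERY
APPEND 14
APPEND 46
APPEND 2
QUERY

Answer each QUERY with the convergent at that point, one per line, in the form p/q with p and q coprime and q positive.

APPEND 30: p_0 = 30·1 + 0 = 30, q_0 = 30·0 + 1 = 1 → 30/1
APPEND 42: p_1 = 42·30 + 1 = 1261, q_1 = 42·1 + 0 = 42 → 1261/42
APPEND 5: p_2 = 5·1261 + 30 = 6335, q_2 = 5·42 + 1 = 211 → 6335/211
APPEND 9: p_3 = 9·6335 + 1261 = 58276, q_3 = 9·211 + 42 = 1941 → 58276/1941
APPEND 14: p_4 = 14·58276 + 6335 = 822199, q_4 = 14·1941 + 211 = 27385 → 822199/27385
APPEND 46: p_5 = 46·822199 + 58276 = 37879430, q_5 = 46·27385 + 1941 = 1261651 → 37879430/1261651
APPEND 2: p_6 = 2·37879430 + 822199 = 76581059, q_6 = 2·1261651 + 27385 = 2550687 → 76581059/2550687

30/1
6335/211
58276/1941
76581059/2550687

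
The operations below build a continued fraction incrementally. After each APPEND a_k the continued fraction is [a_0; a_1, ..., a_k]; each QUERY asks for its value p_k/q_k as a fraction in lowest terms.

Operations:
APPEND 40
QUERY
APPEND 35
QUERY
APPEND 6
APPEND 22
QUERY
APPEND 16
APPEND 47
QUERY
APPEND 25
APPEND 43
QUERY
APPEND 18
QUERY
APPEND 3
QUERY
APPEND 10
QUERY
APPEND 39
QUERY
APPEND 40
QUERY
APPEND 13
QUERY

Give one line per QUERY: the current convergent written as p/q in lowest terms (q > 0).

APPEND 40: p_0 = 40·1 + 0 = 40, q_0 = 40·0 + 1 = 1 → 40/1
APPEND 35: p_1 = 35·40 + 1 = 1401, q_1 = 35·1 + 0 = 35 → 1401/35
APPEND 6: p_2 = 6·1401 + 40 = 8446, q_2 = 6·35 + 1 = 211 → 8446/211
APPEND 22: p_3 = 22·8446 + 1401 = 187213, q_3 = 22·211 + 35 = 4677 → 187213/4677
APPEND 16: p_4 = 16·187213 + 8446 = 3003854, q_4 = 16·4677 + 211 = 75043 → 3003854/75043
APPEND 47: p_5 = 47·3003854 + 187213 = 141368351, q_5 = 47·75043 + 4677 = 3531698 → 141368351/3531698
APPEND 25: p_6 = 25·141368351 + 3003854 = 3537212629, q_6 = 25·3531698 + 75043 = 88367493 → 3537212629/88367493
APPEND 43: p_7 = 43·3537212629 + 141368351 = 152241511398, q_7 = 43·88367493 + 3531698 = 3803333897 → 152241511398/3803333897
APPEND 18: p_8 = 18·152241511398 + 3537212629 = 2743884417793, q_8 = 18·3803333897 + 88367493 = 68548377639 → 2743884417793/68548377639
APPEND 3: p_9 = 3·2743884417793 + 152241511398 = 8383894764777, q_9 = 3·68548377639 + 3803333897 = 209448466814 → 8383894764777/209448466814
APPEND 10: p_10 = 10·8383894764777 + 2743884417793 = 86582832065563, q_10 = 10·209448466814 + 68548377639 = 2163033045779 → 86582832065563/2163033045779
APPEND 39: p_11 = 39·86582832065563 + 8383894764777 = 3385114345321734, q_11 = 39·2163033045779 + 209448466814 = 84567737252195 → 3385114345321734/84567737252195
APPEND 40: p_12 = 40·3385114345321734 + 86582832065563 = 135491156644934923, q_12 = 40·84567737252195 + 2163033045779 = 3384872523133579 → 135491156644934923/3384872523133579
APPEND 13: p_13 = 13·135491156644934923 + 3385114345321734 = 1764770150729475733, q_13 = 13·3384872523133579 + 84567737252195 = 44087910537988722 → 1764770150729475733/44087910537988722

40/1
1401/35
187213/4677
141368351/3531698
152241511398/3803333897
2743884417793/68548377639
8383894764777/209448466814
86582832065563/2163033045779
3385114345321734/84567737252195
135491156644934923/3384872523133579
1764770150729475733/44087910537988722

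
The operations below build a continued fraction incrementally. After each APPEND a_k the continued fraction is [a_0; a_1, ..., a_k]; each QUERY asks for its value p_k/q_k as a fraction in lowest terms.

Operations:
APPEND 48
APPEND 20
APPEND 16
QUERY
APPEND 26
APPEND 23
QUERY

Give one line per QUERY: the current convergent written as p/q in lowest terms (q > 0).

15424/321
9261079/192739

APPEND 48: p_0 = 48·1 + 0 = 48, q_0 = 48·0 + 1 = 1 → 48/1
APPEND 20: p_1 = 20·48 + 1 = 961, q_1 = 20·1 + 0 = 20 → 961/20
APPEND 16: p_2 = 16·961 + 48 = 15424, q_2 = 16·20 + 1 = 321 → 15424/321
APPEND 26: p_3 = 26·15424 + 961 = 401985, q_3 = 26·321 + 20 = 8366 → 401985/8366
APPEND 23: p_4 = 23·401985 + 15424 = 9261079, q_4 = 23·8366 + 321 = 192739 → 9261079/192739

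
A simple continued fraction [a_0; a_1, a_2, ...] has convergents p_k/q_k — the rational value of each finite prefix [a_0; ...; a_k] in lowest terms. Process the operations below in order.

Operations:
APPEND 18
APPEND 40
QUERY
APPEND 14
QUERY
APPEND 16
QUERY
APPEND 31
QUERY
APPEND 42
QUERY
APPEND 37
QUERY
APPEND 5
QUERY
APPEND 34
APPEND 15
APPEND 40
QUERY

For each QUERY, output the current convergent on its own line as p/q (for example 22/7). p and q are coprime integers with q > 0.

APPEND 18: p_0 = 18·1 + 0 = 18, q_0 = 18·0 + 1 = 1 → 18/1
APPEND 40: p_1 = 40·18 + 1 = 721, q_1 = 40·1 + 0 = 40 → 721/40
APPEND 14: p_2 = 14·721 + 18 = 10112, q_2 = 14·40 + 1 = 561 → 10112/561
APPEND 16: p_3 = 16·10112 + 721 = 162513, q_3 = 16·561 + 40 = 9016 → 162513/9016
APPEND 31: p_4 = 31·162513 + 10112 = 5048015, q_4 = 31·9016 + 561 = 280057 → 5048015/280057
APPEND 42: p_5 = 42·5048015 + 162513 = 212179143, q_5 = 42·280057 + 9016 = 11771410 → 212179143/11771410
APPEND 37: p_6 = 37·212179143 + 5048015 = 7855676306, q_6 = 37·11771410 + 280057 = 435822227 → 7855676306/435822227
APPEND 5: p_7 = 5·7855676306 + 212179143 = 39490560673, q_7 = 5·435822227 + 11771410 = 2190882545 → 39490560673/2190882545
APPEND 34: p_8 = 34·39490560673 + 7855676306 = 1350534739188, q_8 = 34·2190882545 + 435822227 = 74925828757 → 1350534739188/74925828757
APPEND 15: p_9 = 15·1350534739188 + 39490560673 = 20297511648493, q_9 = 15·74925828757 + 2190882545 = 1126078313900 → 20297511648493/1126078313900
APPEND 40: p_10 = 40·20297511648493 + 1350534739188 = 813251000678908, q_10 = 40·1126078313900 + 74925828757 = 45118058384757 → 813251000678908/45118058384757

721/40
10112/561
162513/9016
5048015/280057
212179143/11771410
7855676306/435822227
39490560673/2190882545
813251000678908/45118058384757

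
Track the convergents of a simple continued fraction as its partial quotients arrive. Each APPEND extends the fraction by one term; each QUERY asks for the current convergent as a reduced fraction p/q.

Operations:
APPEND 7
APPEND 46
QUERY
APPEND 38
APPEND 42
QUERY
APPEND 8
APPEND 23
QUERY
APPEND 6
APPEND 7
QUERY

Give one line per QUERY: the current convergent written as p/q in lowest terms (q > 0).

APPEND 7: p_0 = 7·1 + 0 = 7, q_0 = 7·0 + 1 = 1 → 7/1
APPEND 46: p_1 = 46·7 + 1 = 323, q_1 = 46·1 + 0 = 46 → 323/46
APPEND 38: p_2 = 38·323 + 7 = 12281, q_2 = 38·46 + 1 = 1749 → 12281/1749
APPEND 42: p_3 = 42·12281 + 323 = 516125, q_3 = 42·1749 + 46 = 73504 → 516125/73504
APPEND 8: p_4 = 8·516125 + 12281 = 4141281, q_4 = 8·73504 + 1749 = 589781 → 4141281/589781
APPEND 23: p_5 = 23·4141281 + 516125 = 95765588, q_5 = 23·589781 + 73504 = 13638467 → 95765588/13638467
APPEND 6: p_6 = 6·95765588 + 4141281 = 578734809, q_6 = 6·13638467 + 589781 = 82420583 → 578734809/82420583
APPEND 7: p_7 = 7·578734809 + 95765588 = 4146909251, q_7 = 7·82420583 + 13638467 = 590582548 → 4146909251/590582548

323/46
516125/73504
95765588/13638467
4146909251/590582548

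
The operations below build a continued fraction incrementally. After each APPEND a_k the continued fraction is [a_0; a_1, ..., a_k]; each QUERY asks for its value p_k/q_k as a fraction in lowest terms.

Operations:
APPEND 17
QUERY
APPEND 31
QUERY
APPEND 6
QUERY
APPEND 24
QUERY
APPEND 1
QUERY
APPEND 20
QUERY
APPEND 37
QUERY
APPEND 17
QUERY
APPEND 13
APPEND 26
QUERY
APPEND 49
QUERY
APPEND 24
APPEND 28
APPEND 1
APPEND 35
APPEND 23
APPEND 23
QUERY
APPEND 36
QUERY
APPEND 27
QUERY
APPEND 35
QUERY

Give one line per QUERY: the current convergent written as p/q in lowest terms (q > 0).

17/1
528/31
3185/187
76968/4519
80153/4706
1680028/98639
62241189/3654349
1059780241/62222572
360883772613/21188464982
17697144242359/1039047331903
235608402859239698630/13833208285597813887
8492127041821568168413/498595808687934895291
229523038532041580245781/13475920042859839986744
8041798475663276876770748/472155797308782334431331

APPEND 17: p_0 = 17·1 + 0 = 17, q_0 = 17·0 + 1 = 1 → 17/1
APPEND 31: p_1 = 31·17 + 1 = 528, q_1 = 31·1 + 0 = 31 → 528/31
APPEND 6: p_2 = 6·528 + 17 = 3185, q_2 = 6·31 + 1 = 187 → 3185/187
APPEND 24: p_3 = 24·3185 + 528 = 76968, q_3 = 24·187 + 31 = 4519 → 76968/4519
APPEND 1: p_4 = 1·76968 + 3185 = 80153, q_4 = 1·4519 + 187 = 4706 → 80153/4706
APPEND 20: p_5 = 20·80153 + 76968 = 1680028, q_5 = 20·4706 + 4519 = 98639 → 1680028/98639
APPEND 37: p_6 = 37·1680028 + 80153 = 62241189, q_6 = 37·98639 + 4706 = 3654349 → 62241189/3654349
APPEND 17: p_7 = 17·62241189 + 1680028 = 1059780241, q_7 = 17·3654349 + 98639 = 62222572 → 1059780241/62222572
APPEND 13: p_8 = 13·1059780241 + 62241189 = 13839384322, q_8 = 13·62222572 + 3654349 = 812547785 → 13839384322/812547785
APPEND 26: p_9 = 26·13839384322 + 1059780241 = 360883772613, q_9 = 26·812547785 + 62222572 = 21188464982 → 360883772613/21188464982
APPEND 49: p_10 = 49·360883772613 + 13839384322 = 17697144242359, q_10 = 49·21188464982 + 812547785 = 1039047331903 → 17697144242359/1039047331903
APPEND 24: p_11 = 24·17697144242359 + 360883772613 = 425092345589229, q_11 = 24·1039047331903 + 21188464982 = 24958324430654 → 425092345589229/24958324430654
APPEND 28: p_12 = 28·425092345589229 + 17697144242359 = 11920282820740771, q_12 = 28·24958324430654 + 1039047331903 = 699872131390215 → 11920282820740771/699872131390215
APPEND 1: p_13 = 1·11920282820740771 + 425092345589229 = 12345375166330000, q_13 = 1·699872131390215 + 24958324430654 = 724830455820869 → 12345375166330000/724830455820869
APPEND 35: p_14 = 35·12345375166330000 + 11920282820740771 = 444008413642290771, q_14 = 35·724830455820869 + 699872131390215 = 26068938085120630 → 444008413642290771/26068938085120630
APPEND 23: p_15 = 23·444008413642290771 + 12345375166330000 = 10224538888939017733, q_15 = 23·26068938085120630 + 724830455820869 = 600310406413595359 → 10224538888939017733/600310406413595359
APPEND 23: p_16 = 23·10224538888939017733 + 444008413642290771 = 235608402859239698630, q_16 = 23·600310406413595359 + 26068938085120630 = 13833208285597813887 → 235608402859239698630/13833208285597813887
APPEND 36: p_17 = 36·235608402859239698630 + 10224538888939017733 = 8492127041821568168413, q_17 = 36·13833208285597813887 + 600310406413595359 = 498595808687934895291 → 8492127041821568168413/498595808687934895291
APPEND 27: p_18 = 27·8492127041821568168413 + 235608402859239698630 = 229523038532041580245781, q_18 = 27·498595808687934895291 + 13833208285597813887 = 13475920042859839986744 → 229523038532041580245781/13475920042859839986744
APPEND 35: p_19 = 35·229523038532041580245781 + 8492127041821568168413 = 8041798475663276876770748, q_19 = 35·13475920042859839986744 + 498595808687934895291 = 472155797308782334431331 → 8041798475663276876770748/472155797308782334431331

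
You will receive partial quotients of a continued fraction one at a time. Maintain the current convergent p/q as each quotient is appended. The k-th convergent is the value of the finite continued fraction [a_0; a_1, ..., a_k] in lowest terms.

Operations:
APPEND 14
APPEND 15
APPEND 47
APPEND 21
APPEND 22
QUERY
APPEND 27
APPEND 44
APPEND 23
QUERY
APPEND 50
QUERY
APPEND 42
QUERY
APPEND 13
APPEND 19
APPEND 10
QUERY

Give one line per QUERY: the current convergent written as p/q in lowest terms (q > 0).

APPEND 14: p_0 = 14·1 + 0 = 14, q_0 = 14·0 + 1 = 1 → 14/1
APPEND 15: p_1 = 15·14 + 1 = 211, q_1 = 15·1 + 0 = 15 → 211/15
APPEND 47: p_2 = 47·211 + 14 = 9931, q_2 = 47·15 + 1 = 706 → 9931/706
APPEND 21: p_3 = 21·9931 + 211 = 208762, q_3 = 21·706 + 15 = 14841 → 208762/14841
APPEND 22: p_4 = 22·208762 + 9931 = 4602695, q_4 = 22·14841 + 706 = 327208 → 4602695/327208
APPEND 27: p_5 = 27·4602695 + 208762 = 124481527, q_5 = 27·327208 + 14841 = 8849457 → 124481527/8849457
APPEND 44: p_6 = 44·124481527 + 4602695 = 5481789883, q_6 = 44·8849457 + 327208 = 389703316 → 5481789883/389703316
APPEND 23: p_7 = 23·5481789883 + 124481527 = 126205648836, q_7 = 23·389703316 + 8849457 = 8972025725 → 126205648836/8972025725
APPEND 50: p_8 = 50·126205648836 + 5481789883 = 6315764231683, q_8 = 50·8972025725 + 389703316 = 448990989566 → 6315764231683/448990989566
APPEND 42: p_9 = 42·6315764231683 + 126205648836 = 265388303379522, q_9 = 42·448990989566 + 8972025725 = 18866593587497 → 265388303379522/18866593587497
APPEND 13: p_10 = 13·265388303379522 + 6315764231683 = 3456363708165469, q_10 = 13·18866593587497 + 448990989566 = 245714707627027 → 3456363708165469/245714707627027
APPEND 19: p_11 = 19·3456363708165469 + 265388303379522 = 65936298758523433, q_11 = 19·245714707627027 + 18866593587497 = 4687446038501010 → 65936298758523433/4687446038501010
APPEND 10: p_12 = 10·65936298758523433 + 3456363708165469 = 662819351293399799, q_12 = 10·4687446038501010 + 245714707627027 = 47120175092637127 → 662819351293399799/47120175092637127

4602695/327208
126205648836/8972025725
6315764231683/448990989566
265388303379522/18866593587497
662819351293399799/47120175092637127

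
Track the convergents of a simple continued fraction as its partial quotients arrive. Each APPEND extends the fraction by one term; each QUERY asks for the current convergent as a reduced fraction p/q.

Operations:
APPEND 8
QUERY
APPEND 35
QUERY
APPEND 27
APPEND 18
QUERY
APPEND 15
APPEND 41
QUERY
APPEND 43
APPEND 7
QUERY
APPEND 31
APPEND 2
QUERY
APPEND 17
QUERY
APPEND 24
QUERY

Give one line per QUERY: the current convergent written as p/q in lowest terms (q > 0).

8/1
281/35
136991/17063
84697851/10549594
25593188222/3187775625
1619658998092/201737643241
28331235872499/3528814868905
681569319938068/84893294496961

APPEND 8: p_0 = 8·1 + 0 = 8, q_0 = 8·0 + 1 = 1 → 8/1
APPEND 35: p_1 = 35·8 + 1 = 281, q_1 = 35·1 + 0 = 35 → 281/35
APPEND 27: p_2 = 27·281 + 8 = 7595, q_2 = 27·35 + 1 = 946 → 7595/946
APPEND 18: p_3 = 18·7595 + 281 = 136991, q_3 = 18·946 + 35 = 17063 → 136991/17063
APPEND 15: p_4 = 15·136991 + 7595 = 2062460, q_4 = 15·17063 + 946 = 256891 → 2062460/256891
APPEND 41: p_5 = 41·2062460 + 136991 = 84697851, q_5 = 41·256891 + 17063 = 10549594 → 84697851/10549594
APPEND 43: p_6 = 43·84697851 + 2062460 = 3644070053, q_6 = 43·10549594 + 256891 = 453889433 → 3644070053/453889433
APPEND 7: p_7 = 7·3644070053 + 84697851 = 25593188222, q_7 = 7·453889433 + 10549594 = 3187775625 → 25593188222/3187775625
APPEND 31: p_8 = 31·25593188222 + 3644070053 = 797032904935, q_8 = 31·3187775625 + 453889433 = 99274933808 → 797032904935/99274933808
APPEND 2: p_9 = 2·797032904935 + 25593188222 = 1619658998092, q_9 = 2·99274933808 + 3187775625 = 201737643241 → 1619658998092/201737643241
APPEND 17: p_10 = 17·1619658998092 + 797032904935 = 28331235872499, q_10 = 17·201737643241 + 99274933808 = 3528814868905 → 28331235872499/3528814868905
APPEND 24: p_11 = 24·28331235872499 + 1619658998092 = 681569319938068, q_11 = 24·3528814868905 + 201737643241 = 84893294496961 → 681569319938068/84893294496961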